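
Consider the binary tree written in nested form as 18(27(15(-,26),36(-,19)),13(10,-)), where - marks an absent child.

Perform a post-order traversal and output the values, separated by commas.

Post-order visits the left subtree, then the right subtree, then the node.
At 18: go left to 27.
  At 27: go left to 15.
    At 15: no left child.
    At 15: go right to 26.
      26 is a leaf — visit 26.
    Visit 15.
  At 27: go right to 36.
    At 36: no left child.
    At 36: go right to 19.
      19 is a leaf — visit 19.
    Visit 36.
  Visit 27.
At 18: go right to 13.
  At 13: go left to 10.
    10 is a leaf — visit 10.
  At 13: no right child.
  Visit 13.
Visit 18.

26, 15, 19, 36, 27, 10, 13, 18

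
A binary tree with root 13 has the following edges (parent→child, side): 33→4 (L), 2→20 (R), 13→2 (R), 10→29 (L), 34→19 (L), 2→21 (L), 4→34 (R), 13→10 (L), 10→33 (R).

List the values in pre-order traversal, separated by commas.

Pre-order visits the node, then its left subtree, then its right subtree.
Visit 13.
At 13: go left to 10.
  Visit 10.
  At 10: go left to 29.
    29 is a leaf — visit 29.
  At 10: go right to 33.
    Visit 33.
    At 33: go left to 4.
      Visit 4.
      At 4: no left child.
      At 4: go right to 34.
        Visit 34.
        At 34: go left to 19.
          19 is a leaf — visit 19.
        At 34: no right child.
    At 33: no right child.
At 13: go right to 2.
  Visit 2.
  At 2: go left to 21.
    21 is a leaf — visit 21.
  At 2: go right to 20.
    20 is a leaf — visit 20.

13, 10, 29, 33, 4, 34, 19, 2, 21, 20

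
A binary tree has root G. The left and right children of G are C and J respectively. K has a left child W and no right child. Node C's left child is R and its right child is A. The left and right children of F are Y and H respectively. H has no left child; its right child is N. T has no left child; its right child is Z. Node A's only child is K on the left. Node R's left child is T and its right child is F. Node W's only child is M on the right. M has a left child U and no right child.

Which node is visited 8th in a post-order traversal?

Post-order visits the left subtree, then the right subtree, then the node.
At G: go left to C.
  At C: go left to R.
    At R: go left to T.
      At T: no left child.
      At T: go right to Z.
        Z is a leaf — visit Z.
      Visit T.
    At R: go right to F.
      At F: go left to Y.
        Y is a leaf — visit Y.
      At F: go right to H.
        At H: no left child.
        At H: go right to N.
          N is a leaf — visit N.
        Visit H.
      Visit F.
    Visit R.
  At C: go right to A.
    At A: go left to K.
      At K: go left to W.
        At W: no left child.
        At W: go right to M.
          At M: go left to U.
            U is a leaf — visit U.
          At M: no right child.
          Visit M.
        Visit W.
      At K: no right child.
      Visit K.
    At A: no right child.
    Visit A.
  Visit C.
At G: go right to J.
  J is a leaf — visit J.
Visit G.
Full post-order sequence: Z, T, Y, N, H, F, R, U, M, W, K, A, C, J, G.

U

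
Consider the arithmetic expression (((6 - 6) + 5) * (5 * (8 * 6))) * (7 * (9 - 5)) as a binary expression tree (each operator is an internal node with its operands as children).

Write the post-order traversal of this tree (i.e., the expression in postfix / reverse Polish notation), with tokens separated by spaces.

Post-order on an expression tree gives postfix notation: for each operator, emit left operand, right operand, then the operator.

6 6 - 5 + 5 8 6 * * * 7 9 5 - * *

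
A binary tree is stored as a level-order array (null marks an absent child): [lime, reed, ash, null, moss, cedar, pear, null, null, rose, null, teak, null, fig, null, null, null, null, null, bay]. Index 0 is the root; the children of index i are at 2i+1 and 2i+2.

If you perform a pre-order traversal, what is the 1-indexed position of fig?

Pre-order visits the node, then its left subtree, then its right subtree.
Visit lime.
At lime: go left to reed.
  Visit reed.
  At reed: no left child.
  At reed: go right to moss.
    Visit moss.
    At moss: go left to rose.
      Visit rose.
      At rose: go left to bay.
        bay is a leaf — visit bay.
      At rose: no right child.
    At moss: no right child.
At lime: go right to ash.
  Visit ash.
  At ash: go left to cedar.
    Visit cedar.
    At cedar: go left to teak.
      teak is a leaf — visit teak.
    At cedar: no right child.
  At ash: go right to pear.
    Visit pear.
    At pear: go left to fig.
      fig is a leaf — visit fig.
    At pear: no right child.
Full pre-order sequence: lime, reed, moss, rose, bay, ash, cedar, teak, pear, fig.

10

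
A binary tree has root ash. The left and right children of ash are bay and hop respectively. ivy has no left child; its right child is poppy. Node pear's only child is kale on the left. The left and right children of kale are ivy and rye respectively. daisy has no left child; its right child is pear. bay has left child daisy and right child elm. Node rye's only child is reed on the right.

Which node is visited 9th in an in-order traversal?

In-order visits the left subtree, then the node, then the right subtree.
At ash: go left to bay.
  At bay: go left to daisy.
    At daisy: no left child.
    Visit daisy.
    At daisy: go right to pear.
      At pear: go left to kale.
        At kale: go left to ivy.
          At ivy: no left child.
          Visit ivy.
          At ivy: go right to poppy.
            poppy is a leaf — visit poppy.
        Visit kale.
        At kale: go right to rye.
          At rye: no left child.
          Visit rye.
          At rye: go right to reed.
            reed is a leaf — visit reed.
      Visit pear.
      At pear: no right child.
  Visit bay.
  At bay: go right to elm.
    elm is a leaf — visit elm.
Visit ash.
At ash: go right to hop.
  hop is a leaf — visit hop.
Full in-order sequence: daisy, ivy, poppy, kale, rye, reed, pear, bay, elm, ash, hop.

elm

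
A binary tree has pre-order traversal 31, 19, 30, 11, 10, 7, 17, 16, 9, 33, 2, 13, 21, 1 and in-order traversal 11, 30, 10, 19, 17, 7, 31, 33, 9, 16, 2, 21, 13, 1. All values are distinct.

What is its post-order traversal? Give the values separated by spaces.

The first element of pre-order is the root; it splits in-order into left and right subtrees.
Root 31: left subtree has 6 nodes {11, 30, 10, 19, 17, 7}, right has 7 {33, 9, 16, 2, 21, 13, 1}.
  Root 19: left subtree has 3 nodes {11, 30, 10}, right has 2 {17, 7}.
    Root 30: left subtree has 1 node {11}, right has 1 {10}.
    Root 7: left subtree has 1 node {17}, right has 0 { }.
  Root 16: left subtree has 2 nodes {33, 9}, right has 4 {2, 21, 13, 1}.
    Root 9: left subtree has 1 node {33}, right has 0 { }.
    Root 2: left subtree has 0 nodes { }, right has 3 {21, 13, 1}.
      Root 13: left subtree has 1 node {21}, right has 1 {1}.

11 10 30 17 7 19 33 9 21 1 13 2 16 31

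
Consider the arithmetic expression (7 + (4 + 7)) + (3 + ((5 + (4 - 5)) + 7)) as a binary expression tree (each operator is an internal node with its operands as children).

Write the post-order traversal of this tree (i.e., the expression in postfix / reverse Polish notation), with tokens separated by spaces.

Post-order on an expression tree gives postfix notation: for each operator, emit left operand, right operand, then the operator.

7 4 7 + + 3 5 4 5 - + 7 + + +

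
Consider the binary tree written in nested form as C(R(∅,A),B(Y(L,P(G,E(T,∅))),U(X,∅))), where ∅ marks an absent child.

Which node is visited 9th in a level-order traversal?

X

Level-order visits nodes level by level from the root, left to right within each level.
Level 0: C
Level 1: R, B
Level 2: A, Y, U
Level 3: L, P, X
Level 4: G, E
Level 5: T
Full level-order sequence: C, R, B, A, Y, U, L, P, X, G, E, T.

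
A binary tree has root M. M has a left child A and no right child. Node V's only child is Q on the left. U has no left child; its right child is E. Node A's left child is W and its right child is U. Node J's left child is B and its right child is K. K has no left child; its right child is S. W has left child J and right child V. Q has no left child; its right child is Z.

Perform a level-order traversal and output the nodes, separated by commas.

Level-order visits nodes level by level from the root, left to right within each level.
Level 0: M
Level 1: A
Level 2: W, U
Level 3: J, V, E
Level 4: B, K, Q
Level 5: S, Z

M, A, W, U, J, V, E, B, K, Q, S, Z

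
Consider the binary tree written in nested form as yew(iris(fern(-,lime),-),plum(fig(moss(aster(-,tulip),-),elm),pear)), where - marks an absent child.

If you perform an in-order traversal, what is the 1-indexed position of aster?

In-order visits the left subtree, then the node, then the right subtree.
At yew: go left to iris.
  At iris: go left to fern.
    At fern: no left child.
    Visit fern.
    At fern: go right to lime.
      lime is a leaf — visit lime.
  Visit iris.
  At iris: no right child.
Visit yew.
At yew: go right to plum.
  At plum: go left to fig.
    At fig: go left to moss.
      At moss: go left to aster.
        At aster: no left child.
        Visit aster.
        At aster: go right to tulip.
          tulip is a leaf — visit tulip.
      Visit moss.
      At moss: no right child.
    Visit fig.
    At fig: go right to elm.
      elm is a leaf — visit elm.
  Visit plum.
  At plum: go right to pear.
    pear is a leaf — visit pear.
Full in-order sequence: fern, lime, iris, yew, aster, tulip, moss, fig, elm, plum, pear.

5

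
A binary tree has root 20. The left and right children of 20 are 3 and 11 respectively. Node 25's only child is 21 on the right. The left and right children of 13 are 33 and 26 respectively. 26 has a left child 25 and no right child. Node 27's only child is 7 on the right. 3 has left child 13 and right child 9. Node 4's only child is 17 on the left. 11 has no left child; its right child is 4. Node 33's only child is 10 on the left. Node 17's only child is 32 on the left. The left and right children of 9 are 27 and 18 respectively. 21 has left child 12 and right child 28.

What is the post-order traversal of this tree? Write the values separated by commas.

10, 33, 12, 28, 21, 25, 26, 13, 7, 27, 18, 9, 3, 32, 17, 4, 11, 20

Post-order visits the left subtree, then the right subtree, then the node.
At 20: go left to 3.
  At 3: go left to 13.
    At 13: go left to 33.
      At 33: go left to 10.
        10 is a leaf — visit 10.
      At 33: no right child.
      Visit 33.
    At 13: go right to 26.
      At 26: go left to 25.
        At 25: no left child.
        At 25: go right to 21.
          At 21: go left to 12.
            12 is a leaf — visit 12.
          At 21: go right to 28.
            28 is a leaf — visit 28.
          Visit 21.
        Visit 25.
      At 26: no right child.
      Visit 26.
    Visit 13.
  At 3: go right to 9.
    At 9: go left to 27.
      At 27: no left child.
      At 27: go right to 7.
        7 is a leaf — visit 7.
      Visit 27.
    At 9: go right to 18.
      18 is a leaf — visit 18.
    Visit 9.
  Visit 3.
At 20: go right to 11.
  At 11: no left child.
  At 11: go right to 4.
    At 4: go left to 17.
      At 17: go left to 32.
        32 is a leaf — visit 32.
      At 17: no right child.
      Visit 17.
    At 4: no right child.
    Visit 4.
  Visit 11.
Visit 20.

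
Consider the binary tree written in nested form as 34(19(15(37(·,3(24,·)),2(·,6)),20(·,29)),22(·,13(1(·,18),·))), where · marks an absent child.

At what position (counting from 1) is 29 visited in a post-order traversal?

7

Post-order visits the left subtree, then the right subtree, then the node.
At 34: go left to 19.
  At 19: go left to 15.
    At 15: go left to 37.
      At 37: no left child.
      At 37: go right to 3.
        At 3: go left to 24.
          24 is a leaf — visit 24.
        At 3: no right child.
        Visit 3.
      Visit 37.
    At 15: go right to 2.
      At 2: no left child.
      At 2: go right to 6.
        6 is a leaf — visit 6.
      Visit 2.
    Visit 15.
  At 19: go right to 20.
    At 20: no left child.
    At 20: go right to 29.
      29 is a leaf — visit 29.
    Visit 20.
  Visit 19.
At 34: go right to 22.
  At 22: no left child.
  At 22: go right to 13.
    At 13: go left to 1.
      At 1: no left child.
      At 1: go right to 18.
        18 is a leaf — visit 18.
      Visit 1.
    At 13: no right child.
    Visit 13.
  Visit 22.
Visit 34.
Full post-order sequence: 24, 3, 37, 6, 2, 15, 29, 20, 19, 18, 1, 13, 22, 34.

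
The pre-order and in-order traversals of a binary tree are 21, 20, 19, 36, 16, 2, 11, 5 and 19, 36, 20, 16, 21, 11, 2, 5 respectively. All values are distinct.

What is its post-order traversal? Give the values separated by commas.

36, 19, 16, 20, 11, 5, 2, 21

The first element of pre-order is the root; it splits in-order into left and right subtrees.
Root 21: left subtree has 4 nodes {19, 36, 20, 16}, right has 3 {11, 2, 5}.
  Root 20: left subtree has 2 nodes {19, 36}, right has 1 {16}.
    Root 19: left subtree has 0 nodes { }, right has 1 {36}.
  Root 2: left subtree has 1 node {11}, right has 1 {5}.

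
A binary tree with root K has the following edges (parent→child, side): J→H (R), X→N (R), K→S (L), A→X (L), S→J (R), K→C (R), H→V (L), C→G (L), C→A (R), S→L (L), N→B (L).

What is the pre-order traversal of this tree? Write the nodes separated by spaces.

K S L J H V C G A X N B

Pre-order visits the node, then its left subtree, then its right subtree.
Visit K.
At K: go left to S.
  Visit S.
  At S: go left to L.
    L is a leaf — visit L.
  At S: go right to J.
    Visit J.
    At J: no left child.
    At J: go right to H.
      Visit H.
      At H: go left to V.
        V is a leaf — visit V.
      At H: no right child.
At K: go right to C.
  Visit C.
  At C: go left to G.
    G is a leaf — visit G.
  At C: go right to A.
    Visit A.
    At A: go left to X.
      Visit X.
      At X: no left child.
      At X: go right to N.
        Visit N.
        At N: go left to B.
          B is a leaf — visit B.
        At N: no right child.
    At A: no right child.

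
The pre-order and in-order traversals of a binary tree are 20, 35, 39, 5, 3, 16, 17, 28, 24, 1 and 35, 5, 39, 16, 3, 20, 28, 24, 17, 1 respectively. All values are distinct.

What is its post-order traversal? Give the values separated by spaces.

5 16 3 39 35 24 28 1 17 20

The first element of pre-order is the root; it splits in-order into left and right subtrees.
Root 20: left subtree has 5 nodes {35, 5, 39, 16, 3}, right has 4 {28, 24, 17, 1}.
  Root 35: left subtree has 0 nodes { }, right has 4 {5, 39, 16, 3}.
    Root 39: left subtree has 1 node {5}, right has 2 {16, 3}.
      Root 3: left subtree has 1 node {16}, right has 0 { }.
  Root 17: left subtree has 2 nodes {28, 24}, right has 1 {1}.
    Root 28: left subtree has 0 nodes { }, right has 1 {24}.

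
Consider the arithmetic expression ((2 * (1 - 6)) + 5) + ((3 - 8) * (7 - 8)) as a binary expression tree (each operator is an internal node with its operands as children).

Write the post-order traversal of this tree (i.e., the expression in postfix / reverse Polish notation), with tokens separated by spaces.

Post-order on an expression tree gives postfix notation: for each operator, emit left operand, right operand, then the operator.

2 1 6 - * 5 + 3 8 - 7 8 - * +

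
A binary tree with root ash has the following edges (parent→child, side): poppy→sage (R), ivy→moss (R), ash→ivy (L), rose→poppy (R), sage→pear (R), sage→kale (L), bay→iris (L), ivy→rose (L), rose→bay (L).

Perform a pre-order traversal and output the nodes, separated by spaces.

ash ivy rose bay iris poppy sage kale pear moss

Pre-order visits the node, then its left subtree, then its right subtree.
Visit ash.
At ash: go left to ivy.
  Visit ivy.
  At ivy: go left to rose.
    Visit rose.
    At rose: go left to bay.
      Visit bay.
      At bay: go left to iris.
        iris is a leaf — visit iris.
      At bay: no right child.
    At rose: go right to poppy.
      Visit poppy.
      At poppy: no left child.
      At poppy: go right to sage.
        Visit sage.
        At sage: go left to kale.
          kale is a leaf — visit kale.
        At sage: go right to pear.
          pear is a leaf — visit pear.
  At ivy: go right to moss.
    moss is a leaf — visit moss.
At ash: no right child.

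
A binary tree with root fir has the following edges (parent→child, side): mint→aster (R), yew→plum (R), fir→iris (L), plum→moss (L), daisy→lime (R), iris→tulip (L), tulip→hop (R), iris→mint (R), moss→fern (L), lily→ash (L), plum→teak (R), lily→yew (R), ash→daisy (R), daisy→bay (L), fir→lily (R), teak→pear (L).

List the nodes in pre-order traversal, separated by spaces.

Pre-order visits the node, then its left subtree, then its right subtree.
Visit fir.
At fir: go left to iris.
  Visit iris.
  At iris: go left to tulip.
    Visit tulip.
    At tulip: no left child.
    At tulip: go right to hop.
      hop is a leaf — visit hop.
  At iris: go right to mint.
    Visit mint.
    At mint: no left child.
    At mint: go right to aster.
      aster is a leaf — visit aster.
At fir: go right to lily.
  Visit lily.
  At lily: go left to ash.
    Visit ash.
    At ash: no left child.
    At ash: go right to daisy.
      Visit daisy.
      At daisy: go left to bay.
        bay is a leaf — visit bay.
      At daisy: go right to lime.
        lime is a leaf — visit lime.
  At lily: go right to yew.
    Visit yew.
    At yew: no left child.
    At yew: go right to plum.
      Visit plum.
      At plum: go left to moss.
        Visit moss.
        At moss: go left to fern.
          fern is a leaf — visit fern.
        At moss: no right child.
      At plum: go right to teak.
        Visit teak.
        At teak: go left to pear.
          pear is a leaf — visit pear.
        At teak: no right child.

fir iris tulip hop mint aster lily ash daisy bay lime yew plum moss fern teak pear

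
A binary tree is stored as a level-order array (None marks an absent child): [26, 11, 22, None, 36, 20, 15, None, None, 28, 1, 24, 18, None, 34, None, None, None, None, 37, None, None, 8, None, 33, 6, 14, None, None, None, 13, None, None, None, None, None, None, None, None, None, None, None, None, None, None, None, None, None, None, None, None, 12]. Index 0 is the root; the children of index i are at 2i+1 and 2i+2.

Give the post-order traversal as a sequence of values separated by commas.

Post-order visits the left subtree, then the right subtree, then the node.
At 26: go left to 11.
  At 11: no left child.
  At 11: go right to 36.
    At 36: go left to 28.
      At 28: go left to 37.
        37 is a leaf — visit 37.
      At 28: no right child.
      Visit 28.
    At 36: go right to 1.
      At 1: no left child.
      At 1: go right to 8.
        8 is a leaf — visit 8.
      Visit 1.
    Visit 36.
  Visit 11.
At 26: go right to 22.
  At 22: go left to 20.
    At 20: go left to 24.
      At 24: no left child.
      At 24: go right to 33.
        33 is a leaf — visit 33.
      Visit 24.
    At 20: go right to 18.
      At 18: go left to 6.
        At 6: go left to 12.
          12 is a leaf — visit 12.
        At 6: no right child.
        Visit 6.
      At 18: go right to 14.
        14 is a leaf — visit 14.
      Visit 18.
    Visit 20.
  At 22: go right to 15.
    At 15: no left child.
    At 15: go right to 34.
      At 34: no left child.
      At 34: go right to 13.
        13 is a leaf — visit 13.
      Visit 34.
    Visit 15.
  Visit 22.
Visit 26.

37, 28, 8, 1, 36, 11, 33, 24, 12, 6, 14, 18, 20, 13, 34, 15, 22, 26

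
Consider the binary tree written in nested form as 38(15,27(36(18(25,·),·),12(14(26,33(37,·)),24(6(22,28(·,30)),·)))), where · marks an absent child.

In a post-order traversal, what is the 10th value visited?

Post-order visits the left subtree, then the right subtree, then the node.
At 38: go left to 15.
  15 is a leaf — visit 15.
At 38: go right to 27.
  At 27: go left to 36.
    At 36: go left to 18.
      At 18: go left to 25.
        25 is a leaf — visit 25.
      At 18: no right child.
      Visit 18.
    At 36: no right child.
    Visit 36.
  At 27: go right to 12.
    At 12: go left to 14.
      At 14: go left to 26.
        26 is a leaf — visit 26.
      At 14: go right to 33.
        At 33: go left to 37.
          37 is a leaf — visit 37.
        At 33: no right child.
        Visit 33.
      Visit 14.
    At 12: go right to 24.
      At 24: go left to 6.
        At 6: go left to 22.
          22 is a leaf — visit 22.
        At 6: go right to 28.
          At 28: no left child.
          At 28: go right to 30.
            30 is a leaf — visit 30.
          Visit 28.
        Visit 6.
      At 24: no right child.
      Visit 24.
    Visit 12.
  Visit 27.
Visit 38.
Full post-order sequence: 15, 25, 18, 36, 26, 37, 33, 14, 22, 30, 28, 6, 24, 12, 27, 38.

30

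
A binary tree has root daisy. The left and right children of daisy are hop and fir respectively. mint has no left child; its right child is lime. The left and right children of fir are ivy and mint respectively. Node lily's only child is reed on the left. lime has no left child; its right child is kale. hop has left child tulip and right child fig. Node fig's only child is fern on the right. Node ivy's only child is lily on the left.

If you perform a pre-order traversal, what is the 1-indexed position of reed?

Pre-order visits the node, then its left subtree, then its right subtree.
Visit daisy.
At daisy: go left to hop.
  Visit hop.
  At hop: go left to tulip.
    tulip is a leaf — visit tulip.
  At hop: go right to fig.
    Visit fig.
    At fig: no left child.
    At fig: go right to fern.
      fern is a leaf — visit fern.
At daisy: go right to fir.
  Visit fir.
  At fir: go left to ivy.
    Visit ivy.
    At ivy: go left to lily.
      Visit lily.
      At lily: go left to reed.
        reed is a leaf — visit reed.
      At lily: no right child.
    At ivy: no right child.
  At fir: go right to mint.
    Visit mint.
    At mint: no left child.
    At mint: go right to lime.
      Visit lime.
      At lime: no left child.
      At lime: go right to kale.
        kale is a leaf — visit kale.
Full pre-order sequence: daisy, hop, tulip, fig, fern, fir, ivy, lily, reed, mint, lime, kale.

9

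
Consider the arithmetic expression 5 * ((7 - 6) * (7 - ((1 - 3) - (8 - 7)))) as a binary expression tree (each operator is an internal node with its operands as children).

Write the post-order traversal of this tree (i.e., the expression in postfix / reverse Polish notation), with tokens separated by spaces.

5 7 6 - 7 1 3 - 8 7 - - - * *

Post-order on an expression tree gives postfix notation: for each operator, emit left operand, right operand, then the operator.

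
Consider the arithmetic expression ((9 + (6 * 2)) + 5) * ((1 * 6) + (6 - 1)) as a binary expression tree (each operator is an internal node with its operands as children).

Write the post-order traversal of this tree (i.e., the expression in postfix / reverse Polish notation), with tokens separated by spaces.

Post-order on an expression tree gives postfix notation: for each operator, emit left operand, right operand, then the operator.

9 6 2 * + 5 + 1 6 * 6 1 - + *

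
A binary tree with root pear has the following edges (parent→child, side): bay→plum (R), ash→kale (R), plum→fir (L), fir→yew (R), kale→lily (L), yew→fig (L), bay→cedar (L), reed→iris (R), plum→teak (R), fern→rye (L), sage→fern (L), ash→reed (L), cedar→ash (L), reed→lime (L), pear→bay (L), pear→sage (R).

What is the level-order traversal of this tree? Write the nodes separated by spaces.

pear bay sage cedar plum fern ash fir teak rye reed kale yew lime iris lily fig

Level-order visits nodes level by level from the root, left to right within each level.
Level 0: pear
Level 1: bay, sage
Level 2: cedar, plum, fern
Level 3: ash, fir, teak, rye
Level 4: reed, kale, yew
Level 5: lime, iris, lily, fig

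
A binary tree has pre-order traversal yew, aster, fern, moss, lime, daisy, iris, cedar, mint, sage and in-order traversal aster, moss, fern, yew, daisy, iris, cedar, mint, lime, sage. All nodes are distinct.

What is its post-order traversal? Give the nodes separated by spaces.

The first element of pre-order is the root; it splits in-order into left and right subtrees.
Root yew: left subtree has 3 nodes {aster, moss, fern}, right has 6 {daisy, iris, cedar, mint, lime, sage}.
  Root aster: left subtree has 0 nodes { }, right has 2 {moss, fern}.
    Root fern: left subtree has 1 node {moss}, right has 0 { }.
  Root lime: left subtree has 4 nodes {daisy, iris, cedar, mint}, right has 1 {sage}.
    Root daisy: left subtree has 0 nodes { }, right has 3 {iris, cedar, mint}.
      Root iris: left subtree has 0 nodes { }, right has 2 {cedar, mint}.
        Root cedar: left subtree has 0 nodes { }, right has 1 {mint}.

moss fern aster mint cedar iris daisy sage lime yew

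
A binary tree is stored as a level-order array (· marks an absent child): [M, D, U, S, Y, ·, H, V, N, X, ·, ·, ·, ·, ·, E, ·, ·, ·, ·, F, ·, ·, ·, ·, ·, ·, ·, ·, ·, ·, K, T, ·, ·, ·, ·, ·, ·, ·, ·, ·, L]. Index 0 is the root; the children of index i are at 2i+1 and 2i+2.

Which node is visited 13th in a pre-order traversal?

Pre-order visits the node, then its left subtree, then its right subtree.
Visit M.
At M: go left to D.
  Visit D.
  At D: go left to S.
    Visit S.
    At S: go left to V.
      Visit V.
      At V: go left to E.
        Visit E.
        At E: go left to K.
          K is a leaf — visit K.
        At E: go right to T.
          T is a leaf — visit T.
      At V: no right child.
    At S: go right to N.
      N is a leaf — visit N.
  At D: go right to Y.
    Visit Y.
    At Y: go left to X.
      Visit X.
      At X: no left child.
      At X: go right to F.
        Visit F.
        At F: no left child.
        At F: go right to L.
          L is a leaf — visit L.
    At Y: no right child.
At M: go right to U.
  Visit U.
  At U: no left child.
  At U: go right to H.
    H is a leaf — visit H.
Full pre-order sequence: M, D, S, V, E, K, T, N, Y, X, F, L, U, H.

U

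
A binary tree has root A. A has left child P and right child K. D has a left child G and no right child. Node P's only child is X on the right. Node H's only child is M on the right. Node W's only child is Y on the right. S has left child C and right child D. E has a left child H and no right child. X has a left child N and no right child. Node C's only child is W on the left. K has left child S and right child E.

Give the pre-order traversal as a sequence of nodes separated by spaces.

Pre-order visits the node, then its left subtree, then its right subtree.
Visit A.
At A: go left to P.
  Visit P.
  At P: no left child.
  At P: go right to X.
    Visit X.
    At X: go left to N.
      N is a leaf — visit N.
    At X: no right child.
At A: go right to K.
  Visit K.
  At K: go left to S.
    Visit S.
    At S: go left to C.
      Visit C.
      At C: go left to W.
        Visit W.
        At W: no left child.
        At W: go right to Y.
          Y is a leaf — visit Y.
      At C: no right child.
    At S: go right to D.
      Visit D.
      At D: go left to G.
        G is a leaf — visit G.
      At D: no right child.
  At K: go right to E.
    Visit E.
    At E: go left to H.
      Visit H.
      At H: no left child.
      At H: go right to M.
        M is a leaf — visit M.
    At E: no right child.

A P X N K S C W Y D G E H M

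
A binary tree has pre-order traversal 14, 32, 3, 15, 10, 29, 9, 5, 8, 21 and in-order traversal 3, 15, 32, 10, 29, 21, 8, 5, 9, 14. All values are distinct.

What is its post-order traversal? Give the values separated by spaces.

The first element of pre-order is the root; it splits in-order into left and right subtrees.
Root 14: left subtree has 9 nodes {3, 15, 32, 10, 29, 21, 8, 5, 9}, right has 0 { }.
  Root 32: left subtree has 2 nodes {3, 15}, right has 6 {10, 29, 21, 8, 5, 9}.
    Root 3: left subtree has 0 nodes { }, right has 1 {15}.
    Root 10: left subtree has 0 nodes { }, right has 5 {29, 21, 8, 5, 9}.
      Root 29: left subtree has 0 nodes { }, right has 4 {21, 8, 5, 9}.
        Root 9: left subtree has 3 nodes {21, 8, 5}, right has 0 { }.
          Root 5: left subtree has 2 nodes {21, 8}, right has 0 { }.
            Root 8: left subtree has 1 node {21}, right has 0 { }.

15 3 21 8 5 9 29 10 32 14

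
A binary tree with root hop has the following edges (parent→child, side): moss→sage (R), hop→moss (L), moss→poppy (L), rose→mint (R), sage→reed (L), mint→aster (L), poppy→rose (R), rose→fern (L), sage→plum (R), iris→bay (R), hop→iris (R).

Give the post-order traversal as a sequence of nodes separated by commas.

fern, aster, mint, rose, poppy, reed, plum, sage, moss, bay, iris, hop

Post-order visits the left subtree, then the right subtree, then the node.
At hop: go left to moss.
  At moss: go left to poppy.
    At poppy: no left child.
    At poppy: go right to rose.
      At rose: go left to fern.
        fern is a leaf — visit fern.
      At rose: go right to mint.
        At mint: go left to aster.
          aster is a leaf — visit aster.
        At mint: no right child.
        Visit mint.
      Visit rose.
    Visit poppy.
  At moss: go right to sage.
    At sage: go left to reed.
      reed is a leaf — visit reed.
    At sage: go right to plum.
      plum is a leaf — visit plum.
    Visit sage.
  Visit moss.
At hop: go right to iris.
  At iris: no left child.
  At iris: go right to bay.
    bay is a leaf — visit bay.
  Visit iris.
Visit hop.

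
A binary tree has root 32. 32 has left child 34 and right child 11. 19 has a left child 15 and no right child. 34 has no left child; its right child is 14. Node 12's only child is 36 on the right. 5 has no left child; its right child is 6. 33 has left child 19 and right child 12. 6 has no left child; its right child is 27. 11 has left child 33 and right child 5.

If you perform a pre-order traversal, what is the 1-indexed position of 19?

6

Pre-order visits the node, then its left subtree, then its right subtree.
Visit 32.
At 32: go left to 34.
  Visit 34.
  At 34: no left child.
  At 34: go right to 14.
    14 is a leaf — visit 14.
At 32: go right to 11.
  Visit 11.
  At 11: go left to 33.
    Visit 33.
    At 33: go left to 19.
      Visit 19.
      At 19: go left to 15.
        15 is a leaf — visit 15.
      At 19: no right child.
    At 33: go right to 12.
      Visit 12.
      At 12: no left child.
      At 12: go right to 36.
        36 is a leaf — visit 36.
  At 11: go right to 5.
    Visit 5.
    At 5: no left child.
    At 5: go right to 6.
      Visit 6.
      At 6: no left child.
      At 6: go right to 27.
        27 is a leaf — visit 27.
Full pre-order sequence: 32, 34, 14, 11, 33, 19, 15, 12, 36, 5, 6, 27.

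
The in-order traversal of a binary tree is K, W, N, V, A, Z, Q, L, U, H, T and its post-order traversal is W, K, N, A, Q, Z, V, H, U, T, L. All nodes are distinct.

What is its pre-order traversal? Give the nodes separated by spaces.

The last element of post-order is the root; it splits in-order into left and right subtrees.
Root L: left subtree has 7 nodes {K, W, N, V, A, Z, Q}, right has 3 {U, H, T}.
  Root V: left subtree has 3 nodes {K, W, N}, right has 3 {A, Z, Q}.
    Root N: left subtree has 2 nodes {K, W}, right has 0 { }.
      Root K: left subtree has 0 nodes { }, right has 1 {W}.
    Root Z: left subtree has 1 node {A}, right has 1 {Q}.
  Root T: left subtree has 2 nodes {U, H}, right has 0 { }.
    Root U: left subtree has 0 nodes { }, right has 1 {H}.

L V N K W Z A Q T U H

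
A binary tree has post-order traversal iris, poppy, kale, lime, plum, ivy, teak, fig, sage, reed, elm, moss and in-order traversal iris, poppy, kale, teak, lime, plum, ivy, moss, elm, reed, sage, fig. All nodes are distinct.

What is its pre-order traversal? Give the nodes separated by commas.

The last element of post-order is the root; it splits in-order into left and right subtrees.
Root moss: left subtree has 7 nodes {iris, poppy, kale, teak, lime, plum, ivy}, right has 4 {elm, reed, sage, fig}.
  Root teak: left subtree has 3 nodes {iris, poppy, kale}, right has 3 {lime, plum, ivy}.
    Root kale: left subtree has 2 nodes {iris, poppy}, right has 0 { }.
      Root poppy: left subtree has 1 node {iris}, right has 0 { }.
    Root ivy: left subtree has 2 nodes {lime, plum}, right has 0 { }.
      Root plum: left subtree has 1 node {lime}, right has 0 { }.
  Root elm: left subtree has 0 nodes { }, right has 3 {reed, sage, fig}.
    Root reed: left subtree has 0 nodes { }, right has 2 {sage, fig}.
      Root sage: left subtree has 0 nodes { }, right has 1 {fig}.

moss, teak, kale, poppy, iris, ivy, plum, lime, elm, reed, sage, fig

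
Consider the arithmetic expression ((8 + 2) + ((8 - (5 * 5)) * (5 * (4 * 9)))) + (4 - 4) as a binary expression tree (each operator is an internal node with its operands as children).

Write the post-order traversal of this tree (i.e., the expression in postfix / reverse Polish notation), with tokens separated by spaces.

Post-order on an expression tree gives postfix notation: for each operator, emit left operand, right operand, then the operator.

8 2 + 8 5 5 * - 5 4 9 * * * + 4 4 - +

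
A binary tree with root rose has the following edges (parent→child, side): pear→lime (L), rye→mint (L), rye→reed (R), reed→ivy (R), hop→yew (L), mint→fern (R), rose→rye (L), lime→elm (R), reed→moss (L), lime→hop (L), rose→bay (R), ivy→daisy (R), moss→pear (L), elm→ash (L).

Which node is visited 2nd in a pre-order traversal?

Pre-order visits the node, then its left subtree, then its right subtree.
Visit rose.
At rose: go left to rye.
  Visit rye.
  At rye: go left to mint.
    Visit mint.
    At mint: no left child.
    At mint: go right to fern.
      fern is a leaf — visit fern.
  At rye: go right to reed.
    Visit reed.
    At reed: go left to moss.
      Visit moss.
      At moss: go left to pear.
        Visit pear.
        At pear: go left to lime.
          Visit lime.
          At lime: go left to hop.
            Visit hop.
            At hop: go left to yew.
              yew is a leaf — visit yew.
            At hop: no right child.
          At lime: go right to elm.
            Visit elm.
            At elm: go left to ash.
              ash is a leaf — visit ash.
            At elm: no right child.
        At pear: no right child.
      At moss: no right child.
    At reed: go right to ivy.
      Visit ivy.
      At ivy: no left child.
      At ivy: go right to daisy.
        daisy is a leaf — visit daisy.
At rose: go right to bay.
  bay is a leaf — visit bay.
Full pre-order sequence: rose, rye, mint, fern, reed, moss, pear, lime, hop, yew, elm, ash, ivy, daisy, bay.

rye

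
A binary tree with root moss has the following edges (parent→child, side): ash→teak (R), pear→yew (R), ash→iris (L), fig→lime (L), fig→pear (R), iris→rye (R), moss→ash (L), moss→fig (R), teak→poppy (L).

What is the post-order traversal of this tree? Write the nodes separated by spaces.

Post-order visits the left subtree, then the right subtree, then the node.
At moss: go left to ash.
  At ash: go left to iris.
    At iris: no left child.
    At iris: go right to rye.
      rye is a leaf — visit rye.
    Visit iris.
  At ash: go right to teak.
    At teak: go left to poppy.
      poppy is a leaf — visit poppy.
    At teak: no right child.
    Visit teak.
  Visit ash.
At moss: go right to fig.
  At fig: go left to lime.
    lime is a leaf — visit lime.
  At fig: go right to pear.
    At pear: no left child.
    At pear: go right to yew.
      yew is a leaf — visit yew.
    Visit pear.
  Visit fig.
Visit moss.

rye iris poppy teak ash lime yew pear fig moss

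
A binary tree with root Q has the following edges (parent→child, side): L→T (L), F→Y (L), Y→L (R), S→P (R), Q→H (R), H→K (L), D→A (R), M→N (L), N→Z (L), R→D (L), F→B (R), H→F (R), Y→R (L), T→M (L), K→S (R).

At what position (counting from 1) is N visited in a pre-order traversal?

14

Pre-order visits the node, then its left subtree, then its right subtree.
Visit Q.
At Q: no left child.
At Q: go right to H.
  Visit H.
  At H: go left to K.
    Visit K.
    At K: no left child.
    At K: go right to S.
      Visit S.
      At S: no left child.
      At S: go right to P.
        P is a leaf — visit P.
  At H: go right to F.
    Visit F.
    At F: go left to Y.
      Visit Y.
      At Y: go left to R.
        Visit R.
        At R: go left to D.
          Visit D.
          At D: no left child.
          At D: go right to A.
            A is a leaf — visit A.
        At R: no right child.
      At Y: go right to L.
        Visit L.
        At L: go left to T.
          Visit T.
          At T: go left to M.
            Visit M.
            At M: go left to N.
              Visit N.
              At N: go left to Z.
                Z is a leaf — visit Z.
              At N: no right child.
            At M: no right child.
          At T: no right child.
        At L: no right child.
    At F: go right to B.
      B is a leaf — visit B.
Full pre-order sequence: Q, H, K, S, P, F, Y, R, D, A, L, T, M, N, Z, B.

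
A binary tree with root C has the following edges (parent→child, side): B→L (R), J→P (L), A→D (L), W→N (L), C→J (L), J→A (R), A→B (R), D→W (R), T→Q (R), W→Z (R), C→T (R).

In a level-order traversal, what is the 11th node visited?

N

Level-order visits nodes level by level from the root, left to right within each level.
Level 0: C
Level 1: J, T
Level 2: P, A, Q
Level 3: D, B
Level 4: W, L
Level 5: N, Z
Full level-order sequence: C, J, T, P, A, Q, D, B, W, L, N, Z.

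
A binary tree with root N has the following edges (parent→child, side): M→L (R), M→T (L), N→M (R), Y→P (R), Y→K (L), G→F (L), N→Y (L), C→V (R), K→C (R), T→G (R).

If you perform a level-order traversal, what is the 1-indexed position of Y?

Level-order visits nodes level by level from the root, left to right within each level.
Level 0: N
Level 1: Y, M
Level 2: K, P, T, L
Level 3: C, G
Level 4: V, F
Full level-order sequence: N, Y, M, K, P, T, L, C, G, V, F.

2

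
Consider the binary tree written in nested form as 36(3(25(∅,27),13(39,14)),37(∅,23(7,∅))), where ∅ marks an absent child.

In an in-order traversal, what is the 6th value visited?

In-order visits the left subtree, then the node, then the right subtree.
At 36: go left to 3.
  At 3: go left to 25.
    At 25: no left child.
    Visit 25.
    At 25: go right to 27.
      27 is a leaf — visit 27.
  Visit 3.
  At 3: go right to 13.
    At 13: go left to 39.
      39 is a leaf — visit 39.
    Visit 13.
    At 13: go right to 14.
      14 is a leaf — visit 14.
Visit 36.
At 36: go right to 37.
  At 37: no left child.
  Visit 37.
  At 37: go right to 23.
    At 23: go left to 7.
      7 is a leaf — visit 7.
    Visit 23.
    At 23: no right child.
Full in-order sequence: 25, 27, 3, 39, 13, 14, 36, 37, 7, 23.

14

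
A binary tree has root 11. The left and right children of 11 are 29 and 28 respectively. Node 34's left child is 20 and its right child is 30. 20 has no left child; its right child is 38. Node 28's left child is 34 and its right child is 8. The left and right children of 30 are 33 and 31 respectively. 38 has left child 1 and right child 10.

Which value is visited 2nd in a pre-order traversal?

Pre-order visits the node, then its left subtree, then its right subtree.
Visit 11.
At 11: go left to 29.
  29 is a leaf — visit 29.
At 11: go right to 28.
  Visit 28.
  At 28: go left to 34.
    Visit 34.
    At 34: go left to 20.
      Visit 20.
      At 20: no left child.
      At 20: go right to 38.
        Visit 38.
        At 38: go left to 1.
          1 is a leaf — visit 1.
        At 38: go right to 10.
          10 is a leaf — visit 10.
    At 34: go right to 30.
      Visit 30.
      At 30: go left to 33.
        33 is a leaf — visit 33.
      At 30: go right to 31.
        31 is a leaf — visit 31.
  At 28: go right to 8.
    8 is a leaf — visit 8.
Full pre-order sequence: 11, 29, 28, 34, 20, 38, 1, 10, 30, 33, 31, 8.

29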